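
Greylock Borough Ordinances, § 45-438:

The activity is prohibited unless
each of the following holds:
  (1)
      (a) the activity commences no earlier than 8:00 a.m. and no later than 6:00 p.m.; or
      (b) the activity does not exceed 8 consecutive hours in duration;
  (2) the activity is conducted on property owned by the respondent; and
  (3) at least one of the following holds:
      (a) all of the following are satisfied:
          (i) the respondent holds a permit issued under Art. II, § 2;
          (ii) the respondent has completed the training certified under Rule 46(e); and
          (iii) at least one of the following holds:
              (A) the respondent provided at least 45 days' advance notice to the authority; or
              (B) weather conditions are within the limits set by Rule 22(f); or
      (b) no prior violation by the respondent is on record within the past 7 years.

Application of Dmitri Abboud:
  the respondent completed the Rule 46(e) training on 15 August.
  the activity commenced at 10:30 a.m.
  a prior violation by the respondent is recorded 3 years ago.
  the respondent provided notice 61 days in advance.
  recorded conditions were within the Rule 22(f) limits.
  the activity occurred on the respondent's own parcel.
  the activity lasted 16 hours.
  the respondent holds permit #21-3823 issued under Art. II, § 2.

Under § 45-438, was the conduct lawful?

(a) start within hours — met.
(b) ≤ 8 hrs duration — not satisfied.
(1): T OR F → true.
(2) own property — satisfied.
(i) holds permit — satisfied.
(ii) training certified — met.
(A) ≥45 days' notice — satisfied.
(B) weather ok — met.
(iii) = T OR T = true.
(a): T AND T AND T → true.
(b) no prior violation — fails.
(3) = T OR F = true.
Overall = T AND T AND T = true.

Yes — lawful.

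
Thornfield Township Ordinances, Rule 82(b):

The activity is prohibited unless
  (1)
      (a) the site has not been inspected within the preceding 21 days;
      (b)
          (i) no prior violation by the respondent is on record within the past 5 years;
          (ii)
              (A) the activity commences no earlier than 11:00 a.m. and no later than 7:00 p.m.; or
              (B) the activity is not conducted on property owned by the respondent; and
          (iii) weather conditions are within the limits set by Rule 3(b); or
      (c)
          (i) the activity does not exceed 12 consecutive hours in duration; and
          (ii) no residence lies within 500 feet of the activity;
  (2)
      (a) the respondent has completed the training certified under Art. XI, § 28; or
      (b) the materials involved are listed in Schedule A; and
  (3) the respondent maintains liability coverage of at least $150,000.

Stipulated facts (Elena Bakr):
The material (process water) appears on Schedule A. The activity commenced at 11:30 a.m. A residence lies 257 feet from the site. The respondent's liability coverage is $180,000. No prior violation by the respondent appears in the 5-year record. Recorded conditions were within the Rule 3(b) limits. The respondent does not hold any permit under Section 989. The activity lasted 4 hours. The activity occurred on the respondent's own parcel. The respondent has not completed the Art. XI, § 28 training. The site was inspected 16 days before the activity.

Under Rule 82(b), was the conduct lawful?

Yes — lawful.

(a) not (site inspected) — fails.
(i) no prior violation — holds.
(A) start within hours — holds.
(B) not (own property) — fails.
(ii) = T OR F = true.
(iii) weather ok — satisfied.
(b): T AND T AND T → true.
(i) ≤ 12 hrs duration — satisfied.
(ii) no residence in 500 ft — fails.
(c) = T AND F = false.
(1): F OR T OR F → true.
(a) training certified — fails.
(b) Schedule A material — holds.
(2): F OR T → true.
(3) coverage ≥ $150,000 — met.
Overall = T AND T AND T = true.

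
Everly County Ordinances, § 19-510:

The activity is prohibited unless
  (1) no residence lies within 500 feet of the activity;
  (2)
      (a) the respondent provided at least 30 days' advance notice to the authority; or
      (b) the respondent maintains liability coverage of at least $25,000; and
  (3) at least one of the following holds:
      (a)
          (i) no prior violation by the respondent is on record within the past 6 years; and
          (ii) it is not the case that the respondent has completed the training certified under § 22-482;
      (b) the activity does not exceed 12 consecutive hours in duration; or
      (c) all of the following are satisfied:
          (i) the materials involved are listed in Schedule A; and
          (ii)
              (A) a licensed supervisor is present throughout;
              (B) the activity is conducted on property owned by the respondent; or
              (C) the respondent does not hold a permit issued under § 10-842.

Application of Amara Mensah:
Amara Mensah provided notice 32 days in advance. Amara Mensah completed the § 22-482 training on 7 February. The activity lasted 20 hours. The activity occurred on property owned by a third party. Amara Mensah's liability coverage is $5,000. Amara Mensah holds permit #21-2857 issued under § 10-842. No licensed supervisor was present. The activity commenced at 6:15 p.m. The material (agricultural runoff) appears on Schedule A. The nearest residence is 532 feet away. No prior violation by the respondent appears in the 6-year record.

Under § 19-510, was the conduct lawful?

No — unlawful.

(1) no residence in 500 ft — satisfied.
(a) ≥30 days' notice — met.
(b) coverage ≥ $25,000 — fails.
So (2) is satisfied (T OR F).
(i) no prior violation — satisfied.
(ii) not (training certified) — fails.
(a): T AND F → false.
(b) ≤ 12 hrs duration — not met.
(i) Schedule A material — holds.
(A) supervisor present — not satisfied.
(B) own property — fails.
(C) not (holds permit) — not satisfied.
(ii): F OR F OR F → false.
(c) = T AND F = false.
(3) = F OR F OR F = false.
So Overall is not satisfied (T AND T AND F).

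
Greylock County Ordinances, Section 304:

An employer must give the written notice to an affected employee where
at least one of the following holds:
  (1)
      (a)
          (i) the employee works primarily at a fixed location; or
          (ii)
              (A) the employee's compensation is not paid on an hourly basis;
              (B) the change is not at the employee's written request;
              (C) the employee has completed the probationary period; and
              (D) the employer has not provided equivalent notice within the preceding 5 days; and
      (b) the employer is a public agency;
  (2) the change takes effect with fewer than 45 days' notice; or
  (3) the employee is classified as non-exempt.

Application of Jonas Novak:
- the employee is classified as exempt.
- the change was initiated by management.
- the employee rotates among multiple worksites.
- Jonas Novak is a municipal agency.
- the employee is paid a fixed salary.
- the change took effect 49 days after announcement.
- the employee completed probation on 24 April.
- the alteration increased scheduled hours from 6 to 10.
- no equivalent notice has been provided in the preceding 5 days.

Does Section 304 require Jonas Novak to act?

Yes — required.

(i) fixed location — not satisfied.
(A) not (hourly-paid) — satisfied.
(B) not employee-requested — holds.
(C) past probation — satisfied.
(D) no recent notice — holds.
So (ii) is satisfied (T AND T AND T AND T).
(a) = F OR T = true.
(b) public agency — holds.
So (1) is satisfied (T AND T).
(2) < 45 days' notice — not satisfied.
(3) non-exempt — not met.
So Overall is satisfied (T OR F OR F).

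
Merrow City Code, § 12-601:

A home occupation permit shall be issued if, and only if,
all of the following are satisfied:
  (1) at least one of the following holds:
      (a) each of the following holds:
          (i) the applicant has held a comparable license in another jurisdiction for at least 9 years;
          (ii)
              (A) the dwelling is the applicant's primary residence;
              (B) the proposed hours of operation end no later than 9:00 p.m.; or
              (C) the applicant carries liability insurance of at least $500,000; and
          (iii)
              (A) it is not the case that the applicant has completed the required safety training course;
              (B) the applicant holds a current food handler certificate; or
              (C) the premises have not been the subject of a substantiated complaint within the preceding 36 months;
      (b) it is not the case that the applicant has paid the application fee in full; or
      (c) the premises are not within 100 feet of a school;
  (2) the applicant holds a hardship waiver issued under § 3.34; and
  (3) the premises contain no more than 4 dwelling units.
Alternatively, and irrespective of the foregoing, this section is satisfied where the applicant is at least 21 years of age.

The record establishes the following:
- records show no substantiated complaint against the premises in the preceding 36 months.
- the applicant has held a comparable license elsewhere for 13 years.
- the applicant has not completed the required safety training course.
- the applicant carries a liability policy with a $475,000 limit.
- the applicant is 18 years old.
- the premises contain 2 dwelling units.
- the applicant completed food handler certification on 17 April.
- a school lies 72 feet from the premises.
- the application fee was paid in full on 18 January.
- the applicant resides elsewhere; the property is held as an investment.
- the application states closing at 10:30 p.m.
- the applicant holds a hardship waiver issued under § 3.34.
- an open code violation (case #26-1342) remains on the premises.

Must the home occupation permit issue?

No — denied.

(i) prior license ≥ 9 yr — holds.
(A) primary residence — fails.
(B) closes by 9 p.m. — not met.
(C) insurance ≥ $500,000 — fails.
(ii) = F OR F OR F = false.
(A) not (safety training) — holds.
(B) food handler cert. — holds.
(C) no complaint in 36 mo. — met.
(iii) = T OR T OR T = true.
So (a) is not satisfied (T AND F AND T).
(b) not (fee paid) — not met.
(c) ≥100 ft from school — not satisfied.
So (1) is not satisfied (F OR F OR F).
(2) hardship waiver — satisfied.
(3) ≤ 4 units — met.
Overall = F AND T AND T = false.
Exception (age ≥ 21) — not satisfied.
Result: main false OR exception false → false.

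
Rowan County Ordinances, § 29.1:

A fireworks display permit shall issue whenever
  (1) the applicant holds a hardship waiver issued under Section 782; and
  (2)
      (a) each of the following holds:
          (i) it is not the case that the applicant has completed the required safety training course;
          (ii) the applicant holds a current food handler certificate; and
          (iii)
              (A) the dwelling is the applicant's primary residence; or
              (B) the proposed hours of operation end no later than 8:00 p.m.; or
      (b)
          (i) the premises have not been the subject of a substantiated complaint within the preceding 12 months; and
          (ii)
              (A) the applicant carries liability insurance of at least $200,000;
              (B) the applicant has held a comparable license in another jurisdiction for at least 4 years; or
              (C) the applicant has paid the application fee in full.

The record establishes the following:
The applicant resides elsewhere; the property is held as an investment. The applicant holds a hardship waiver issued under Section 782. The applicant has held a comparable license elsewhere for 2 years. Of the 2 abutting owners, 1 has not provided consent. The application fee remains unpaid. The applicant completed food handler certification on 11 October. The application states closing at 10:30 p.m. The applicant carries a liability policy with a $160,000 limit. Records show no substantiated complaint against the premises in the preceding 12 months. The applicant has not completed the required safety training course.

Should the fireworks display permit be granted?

(1) hardship waiver — satisfied.
(i) not (safety training) — satisfied.
(ii) food handler cert. — holds.
(A) primary residence — not satisfied.
(B) closes by 8 p.m. — not met.
(iii): F OR F → false.
(a) = T AND T AND F = false.
(i) no complaint in 12 mo. — holds.
(A) insurance ≥ $200,000 — fails.
(B) prior license ≥ 4 yr — not satisfied.
(C) fee paid — not satisfied.
(ii) = F OR F OR F = false.
(b) = T AND F = false.
(2): F OR F → false.
Overall: T AND F → false.

No — denied.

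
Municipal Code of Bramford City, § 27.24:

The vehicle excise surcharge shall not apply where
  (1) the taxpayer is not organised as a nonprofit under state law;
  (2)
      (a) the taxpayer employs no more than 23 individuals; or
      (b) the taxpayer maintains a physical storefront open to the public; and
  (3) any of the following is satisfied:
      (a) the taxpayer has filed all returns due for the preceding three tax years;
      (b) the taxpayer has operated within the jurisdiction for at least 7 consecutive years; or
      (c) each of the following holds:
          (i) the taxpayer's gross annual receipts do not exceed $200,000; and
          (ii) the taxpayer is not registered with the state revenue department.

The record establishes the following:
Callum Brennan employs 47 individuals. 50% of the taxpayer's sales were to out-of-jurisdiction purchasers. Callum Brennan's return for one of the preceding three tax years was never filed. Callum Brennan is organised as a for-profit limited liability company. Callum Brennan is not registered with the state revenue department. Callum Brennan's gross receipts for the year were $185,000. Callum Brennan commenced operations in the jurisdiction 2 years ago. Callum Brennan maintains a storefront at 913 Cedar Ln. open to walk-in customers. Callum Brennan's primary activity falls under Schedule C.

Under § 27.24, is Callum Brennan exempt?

(1) not (nonprofit) — satisfied.
(a) ≤ 23 employees — not satisfied.
(b) has storefront — holds.
(2) = F OR T = true.
(a) returns current — fails.
(b) ≥ 7 yrs in jurisdiction — not satisfied.
(i) receipts ≤ $200,000 — satisfied.
(ii) not (state-registered) — satisfied.
So (c) is satisfied (T AND T).
So (3) is satisfied (F OR F OR T).
Overall = T AND T AND T = true.

Yes — exempt.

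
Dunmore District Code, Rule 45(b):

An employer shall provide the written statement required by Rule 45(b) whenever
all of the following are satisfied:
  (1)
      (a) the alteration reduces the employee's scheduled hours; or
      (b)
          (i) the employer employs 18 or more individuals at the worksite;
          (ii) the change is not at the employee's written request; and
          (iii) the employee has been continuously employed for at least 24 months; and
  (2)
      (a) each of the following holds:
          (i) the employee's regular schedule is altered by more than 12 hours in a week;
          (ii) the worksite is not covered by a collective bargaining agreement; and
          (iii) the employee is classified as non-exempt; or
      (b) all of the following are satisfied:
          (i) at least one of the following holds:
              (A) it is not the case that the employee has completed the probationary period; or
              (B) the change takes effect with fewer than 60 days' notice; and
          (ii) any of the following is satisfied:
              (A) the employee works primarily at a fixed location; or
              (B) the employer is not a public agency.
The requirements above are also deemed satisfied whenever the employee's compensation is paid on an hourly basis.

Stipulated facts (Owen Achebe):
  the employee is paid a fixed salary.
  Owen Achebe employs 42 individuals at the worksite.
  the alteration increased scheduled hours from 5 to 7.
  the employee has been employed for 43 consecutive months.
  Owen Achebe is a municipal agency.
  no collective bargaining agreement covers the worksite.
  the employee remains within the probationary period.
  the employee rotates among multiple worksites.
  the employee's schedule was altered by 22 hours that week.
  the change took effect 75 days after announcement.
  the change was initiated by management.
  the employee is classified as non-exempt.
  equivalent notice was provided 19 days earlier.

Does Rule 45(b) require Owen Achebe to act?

(a) hours reduced — not satisfied.
(i) ≥ 18 at site — satisfied.
(ii) not employee-requested — satisfied.
(iii) tenure ≥ 24 mo. — holds.
So (b) is satisfied (T AND T AND T).
So (1) is satisfied (F OR T).
(i) schedule shift > 12h — holds.
(ii) no CBA — satisfied.
(iii) non-exempt — met.
(a): T AND T AND T → true.
(A) not (past probation) — holds.
(B) < 60 days' notice — not satisfied.
So (i) is satisfied (T OR F).
(A) fixed location — not satisfied.
(B) not (public agency) — not satisfied.
So (ii) is not satisfied (F OR F).
(b): T AND F → false.
(2): T OR F → true.
Overall: T AND T → true.
Exception (hourly-paid) — not satisfied.
Result: main true OR exception false → true.

Yes — required.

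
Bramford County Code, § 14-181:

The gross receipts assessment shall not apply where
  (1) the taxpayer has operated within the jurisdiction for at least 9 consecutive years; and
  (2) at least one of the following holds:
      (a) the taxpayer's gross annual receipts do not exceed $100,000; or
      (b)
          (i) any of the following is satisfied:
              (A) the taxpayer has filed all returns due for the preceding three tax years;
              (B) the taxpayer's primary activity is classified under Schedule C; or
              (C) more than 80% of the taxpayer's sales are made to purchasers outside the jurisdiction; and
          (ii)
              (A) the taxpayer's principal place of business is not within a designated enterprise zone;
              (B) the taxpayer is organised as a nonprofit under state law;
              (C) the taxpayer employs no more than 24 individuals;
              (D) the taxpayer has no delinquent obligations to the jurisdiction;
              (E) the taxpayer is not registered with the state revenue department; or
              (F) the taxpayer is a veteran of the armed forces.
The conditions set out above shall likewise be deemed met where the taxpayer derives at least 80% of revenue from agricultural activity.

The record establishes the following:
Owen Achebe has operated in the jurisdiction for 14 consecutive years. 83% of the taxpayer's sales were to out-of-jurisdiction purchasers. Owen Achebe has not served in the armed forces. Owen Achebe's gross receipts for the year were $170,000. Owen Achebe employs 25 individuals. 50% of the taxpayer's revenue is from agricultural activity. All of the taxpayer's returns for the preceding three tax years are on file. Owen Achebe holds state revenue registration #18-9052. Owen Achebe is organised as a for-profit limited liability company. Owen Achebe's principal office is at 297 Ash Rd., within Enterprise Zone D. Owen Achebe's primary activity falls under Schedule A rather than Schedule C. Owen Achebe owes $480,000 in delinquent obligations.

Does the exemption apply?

No — not exempt.

(1) ≥ 9 yrs in jurisdiction — satisfied.
(a) receipts ≤ $100,000 — not satisfied.
(A) returns current — met.
(B) Schedule C activity — not met.
(C) >80% out-of-jur. sales — holds.
(i): T OR F OR T → true.
(A) not (in enterprise zone) — fails.
(B) nonprofit — not met.
(C) ≤ 24 employees — fails.
(D) no delinquency — fails.
(E) not (state-registered) — fails.
(F) veteran — not satisfied.
(ii): F OR F OR F OR F OR F OR F → false.
(b) = T AND F = false.
(2) = F OR F = false.
Overall: T AND F → false.
Exception (≥80% agricultural) — not satisfied.
Result: main false OR exception false → false.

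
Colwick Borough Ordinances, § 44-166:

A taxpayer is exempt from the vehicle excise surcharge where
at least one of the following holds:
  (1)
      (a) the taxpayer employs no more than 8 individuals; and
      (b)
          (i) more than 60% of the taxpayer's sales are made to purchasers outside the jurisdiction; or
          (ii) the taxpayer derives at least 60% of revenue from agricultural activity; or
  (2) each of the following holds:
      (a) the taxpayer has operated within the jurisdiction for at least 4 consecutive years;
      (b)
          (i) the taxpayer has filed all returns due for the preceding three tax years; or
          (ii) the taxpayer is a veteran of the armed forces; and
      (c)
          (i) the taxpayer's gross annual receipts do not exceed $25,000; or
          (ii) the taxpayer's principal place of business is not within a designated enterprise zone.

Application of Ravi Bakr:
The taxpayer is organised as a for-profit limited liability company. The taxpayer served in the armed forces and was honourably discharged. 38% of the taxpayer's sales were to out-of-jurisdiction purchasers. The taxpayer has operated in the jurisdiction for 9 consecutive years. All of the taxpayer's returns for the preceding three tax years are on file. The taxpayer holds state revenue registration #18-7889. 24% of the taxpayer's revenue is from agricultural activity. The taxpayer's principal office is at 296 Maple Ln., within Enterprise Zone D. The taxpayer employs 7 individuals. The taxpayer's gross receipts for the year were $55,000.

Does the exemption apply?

(a) ≤ 8 employees — satisfied.
(i) >60% out-of-jur. sales — not satisfied.
(ii) ≥60% agricultural — not met.
So (b) is not satisfied (F OR F).
(1) = T AND F = false.
(a) ≥ 4 yrs in jurisdiction — met.
(i) returns current — satisfied.
(ii) veteran — holds.
So (b) is satisfied (T OR T).
(i) receipts ≤ $25,000 — not met.
(ii) not (in enterprise zone) — not met.
(c) = F OR F = false.
(2) = T AND T AND F = false.
So Overall is not satisfied (F OR F).

No — not exempt.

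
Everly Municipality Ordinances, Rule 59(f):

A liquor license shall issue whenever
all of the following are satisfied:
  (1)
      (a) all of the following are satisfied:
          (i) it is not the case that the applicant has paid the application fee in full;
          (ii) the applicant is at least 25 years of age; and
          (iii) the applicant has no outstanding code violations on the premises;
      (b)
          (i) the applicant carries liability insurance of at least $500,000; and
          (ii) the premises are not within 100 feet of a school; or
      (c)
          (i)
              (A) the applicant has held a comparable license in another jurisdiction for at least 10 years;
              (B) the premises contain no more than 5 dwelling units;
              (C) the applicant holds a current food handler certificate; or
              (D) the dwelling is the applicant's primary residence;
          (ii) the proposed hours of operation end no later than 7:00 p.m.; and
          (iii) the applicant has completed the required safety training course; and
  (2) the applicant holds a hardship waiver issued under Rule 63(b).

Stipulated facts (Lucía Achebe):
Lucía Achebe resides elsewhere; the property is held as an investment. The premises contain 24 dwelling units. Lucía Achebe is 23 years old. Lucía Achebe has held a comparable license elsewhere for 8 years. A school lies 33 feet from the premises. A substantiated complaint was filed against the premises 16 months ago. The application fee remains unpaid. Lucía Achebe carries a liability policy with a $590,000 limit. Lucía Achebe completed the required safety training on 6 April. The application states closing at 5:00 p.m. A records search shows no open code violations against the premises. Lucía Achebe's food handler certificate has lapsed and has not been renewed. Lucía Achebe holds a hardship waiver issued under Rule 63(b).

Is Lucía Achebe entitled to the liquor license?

No — denied.

(i) not (fee paid) — satisfied.
(ii) age ≥ 25 — not satisfied.
(iii) no code violations — satisfied.
So (a) is not satisfied (T AND F AND T).
(i) insurance ≥ $500,000 — met.
(ii) ≥100 ft from school — not met.
(b) = T AND F = false.
(A) prior license ≥ 10 yr — not met.
(B) ≤ 5 units — not satisfied.
(C) food handler cert. — not satisfied.
(D) primary residence — not satisfied.
So (i) is not satisfied (F OR F OR F OR F).
(ii) closes by 7 p.m. — satisfied.
(iii) safety training — satisfied.
(c): F AND T AND T → false.
(1) = F OR F OR F = false.
(2) hardship waiver — met.
So Overall is not satisfied (F AND T).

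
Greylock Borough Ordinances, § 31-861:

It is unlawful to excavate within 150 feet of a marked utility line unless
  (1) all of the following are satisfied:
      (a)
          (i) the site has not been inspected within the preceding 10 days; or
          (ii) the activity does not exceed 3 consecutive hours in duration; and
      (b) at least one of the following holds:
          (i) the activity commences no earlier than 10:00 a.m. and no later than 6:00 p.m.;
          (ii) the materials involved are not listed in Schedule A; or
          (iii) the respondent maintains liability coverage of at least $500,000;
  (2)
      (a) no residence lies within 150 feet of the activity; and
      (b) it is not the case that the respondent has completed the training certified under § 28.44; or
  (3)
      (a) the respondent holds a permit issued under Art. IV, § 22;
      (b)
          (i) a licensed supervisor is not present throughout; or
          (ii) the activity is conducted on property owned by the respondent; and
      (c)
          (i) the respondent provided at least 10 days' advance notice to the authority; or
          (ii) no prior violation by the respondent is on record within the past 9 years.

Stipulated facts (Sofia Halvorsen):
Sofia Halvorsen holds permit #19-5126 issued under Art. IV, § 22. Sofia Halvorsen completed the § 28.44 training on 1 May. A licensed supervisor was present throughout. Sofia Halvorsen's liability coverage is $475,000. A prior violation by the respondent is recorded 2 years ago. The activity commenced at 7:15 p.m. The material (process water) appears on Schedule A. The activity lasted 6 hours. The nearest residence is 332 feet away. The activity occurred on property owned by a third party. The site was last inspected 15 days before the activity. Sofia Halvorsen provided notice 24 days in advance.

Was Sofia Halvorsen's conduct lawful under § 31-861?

No — unlawful.

(i) not (site inspected) — satisfied.
(ii) ≤ 3 hrs duration — not met.
So (a) is satisfied (T OR F).
(i) start within hours — not satisfied.
(ii) not (Schedule A material) — not satisfied.
(iii) coverage ≥ $500,000 — fails.
(b) = F OR F OR F = false.
(1): T AND F → false.
(a) no residence in 150 ft — met.
(b) not (training certified) — fails.
(2): T AND F → false.
(a) holds permit — holds.
(i) not (supervisor present) — fails.
(ii) own property — fails.
So (b) is not satisfied (F OR F).
(i) ≥10 days' notice — holds.
(ii) no prior violation — not met.
(c) = T OR F = true.
(3) = T AND F AND T = false.
So Overall is not satisfied (F OR F OR F).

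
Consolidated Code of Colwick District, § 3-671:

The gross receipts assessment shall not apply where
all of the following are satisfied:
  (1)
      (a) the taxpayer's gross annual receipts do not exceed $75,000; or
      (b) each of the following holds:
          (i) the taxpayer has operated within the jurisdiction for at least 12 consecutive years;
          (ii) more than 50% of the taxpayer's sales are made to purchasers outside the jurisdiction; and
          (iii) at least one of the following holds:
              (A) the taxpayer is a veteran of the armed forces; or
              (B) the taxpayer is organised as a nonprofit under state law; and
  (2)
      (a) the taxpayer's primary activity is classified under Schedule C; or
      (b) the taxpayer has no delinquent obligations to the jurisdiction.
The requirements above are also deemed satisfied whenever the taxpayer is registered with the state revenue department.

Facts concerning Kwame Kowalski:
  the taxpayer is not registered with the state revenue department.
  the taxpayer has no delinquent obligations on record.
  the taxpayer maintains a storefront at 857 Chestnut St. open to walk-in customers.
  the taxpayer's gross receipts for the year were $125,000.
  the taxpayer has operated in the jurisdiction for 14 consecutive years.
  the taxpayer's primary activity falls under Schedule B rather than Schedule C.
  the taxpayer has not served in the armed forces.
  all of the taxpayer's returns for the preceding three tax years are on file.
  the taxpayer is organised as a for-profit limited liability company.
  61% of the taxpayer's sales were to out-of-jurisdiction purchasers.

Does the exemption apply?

(a) receipts ≤ $75,000 — not satisfied.
(i) ≥ 12 yrs in jurisdiction — holds.
(ii) >50% out-of-jur. sales — satisfied.
(A) veteran — fails.
(B) nonprofit — not satisfied.
(iii) = F OR F = false.
So (b) is not satisfied (T AND T AND F).
(1) = F OR F = false.
(a) Schedule C activity — not met.
(b) no delinquency — holds.
(2) = F OR T = true.
Overall = F AND T = false.
Exception (state-registered) — not satisfied.
Result: main false OR exception false → false.

No — not exempt.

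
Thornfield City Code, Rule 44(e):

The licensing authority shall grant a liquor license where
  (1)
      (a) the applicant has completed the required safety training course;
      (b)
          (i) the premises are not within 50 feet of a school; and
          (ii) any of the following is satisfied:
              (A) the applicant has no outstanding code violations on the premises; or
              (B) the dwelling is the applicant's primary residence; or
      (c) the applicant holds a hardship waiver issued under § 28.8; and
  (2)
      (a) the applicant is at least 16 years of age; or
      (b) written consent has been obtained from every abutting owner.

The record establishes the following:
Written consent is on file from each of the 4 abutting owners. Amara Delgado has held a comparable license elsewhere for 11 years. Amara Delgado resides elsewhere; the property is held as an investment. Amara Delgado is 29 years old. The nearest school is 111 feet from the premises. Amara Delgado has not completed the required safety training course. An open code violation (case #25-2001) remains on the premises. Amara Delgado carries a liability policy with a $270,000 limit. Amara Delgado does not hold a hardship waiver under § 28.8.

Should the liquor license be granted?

No — denied.

(a) safety training — fails.
(i) ≥50 ft from school — met.
(A) no code violations — not met.
(B) primary residence — not met.
So (ii) is not satisfied (F OR F).
(b): T AND F → false.
(c) hardship waiver — fails.
So (1) is not satisfied (F OR F OR F).
(a) age ≥ 16 — holds.
(b) all abutters consent — satisfied.
(2) = T OR T = true.
Overall = F AND T = false.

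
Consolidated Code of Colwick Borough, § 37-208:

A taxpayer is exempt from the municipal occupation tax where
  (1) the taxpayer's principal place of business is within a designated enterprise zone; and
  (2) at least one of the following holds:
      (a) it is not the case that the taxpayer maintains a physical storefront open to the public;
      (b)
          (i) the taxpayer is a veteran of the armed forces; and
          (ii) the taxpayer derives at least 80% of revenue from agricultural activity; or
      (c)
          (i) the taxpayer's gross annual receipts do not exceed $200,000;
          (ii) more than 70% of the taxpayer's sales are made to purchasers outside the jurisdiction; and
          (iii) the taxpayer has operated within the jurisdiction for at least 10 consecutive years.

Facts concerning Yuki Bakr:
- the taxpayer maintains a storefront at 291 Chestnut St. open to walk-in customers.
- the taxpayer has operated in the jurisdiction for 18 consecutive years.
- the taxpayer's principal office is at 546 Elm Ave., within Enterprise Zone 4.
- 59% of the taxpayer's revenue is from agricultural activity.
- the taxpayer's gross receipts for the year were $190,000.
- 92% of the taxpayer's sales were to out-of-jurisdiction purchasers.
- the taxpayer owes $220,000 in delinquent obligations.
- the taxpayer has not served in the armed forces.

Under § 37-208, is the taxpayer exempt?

Yes — exempt.

(1) in enterprise zone — satisfied.
(a) not (has storefront) — not met.
(i) veteran — not met.
(ii) ≥80% agricultural — fails.
(b): F AND F → false.
(i) receipts ≤ $200,000 — met.
(ii) >70% out-of-jur. sales — met.
(iii) ≥ 10 yrs in jurisdiction — met.
So (c) is satisfied (T AND T AND T).
(2): F OR F OR T → true.
Overall: T AND T → true.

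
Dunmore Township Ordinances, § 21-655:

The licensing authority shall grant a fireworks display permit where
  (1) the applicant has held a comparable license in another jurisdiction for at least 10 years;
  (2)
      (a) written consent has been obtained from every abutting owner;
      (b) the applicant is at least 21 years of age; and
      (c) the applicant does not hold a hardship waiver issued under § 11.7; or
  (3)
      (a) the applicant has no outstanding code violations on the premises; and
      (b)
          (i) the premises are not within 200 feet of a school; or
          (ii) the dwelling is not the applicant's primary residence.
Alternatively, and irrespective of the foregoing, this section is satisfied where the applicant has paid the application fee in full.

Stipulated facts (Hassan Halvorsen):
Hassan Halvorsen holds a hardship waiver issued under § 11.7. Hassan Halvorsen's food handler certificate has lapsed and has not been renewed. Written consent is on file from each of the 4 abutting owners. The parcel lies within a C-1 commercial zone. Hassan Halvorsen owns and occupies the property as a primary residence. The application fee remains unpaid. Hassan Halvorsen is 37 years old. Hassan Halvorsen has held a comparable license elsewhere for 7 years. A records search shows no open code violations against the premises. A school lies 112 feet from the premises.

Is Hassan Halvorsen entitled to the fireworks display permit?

(1) prior license ≥ 10 yr — not met.
(a) all abutters consent — satisfied.
(b) age ≥ 21 — holds.
(c) not (hardship waiver) — fails.
So (2) is not satisfied (T AND T AND F).
(a) no code violations — holds.
(i) ≥200 ft from school — not met.
(ii) not (primary residence) — not met.
(b): F OR F → false.
(3) = T AND F = false.
Overall: F OR F OR F → false.
Exception (fee paid) — not satisfied.
Result: main false OR exception false → false.

No — denied.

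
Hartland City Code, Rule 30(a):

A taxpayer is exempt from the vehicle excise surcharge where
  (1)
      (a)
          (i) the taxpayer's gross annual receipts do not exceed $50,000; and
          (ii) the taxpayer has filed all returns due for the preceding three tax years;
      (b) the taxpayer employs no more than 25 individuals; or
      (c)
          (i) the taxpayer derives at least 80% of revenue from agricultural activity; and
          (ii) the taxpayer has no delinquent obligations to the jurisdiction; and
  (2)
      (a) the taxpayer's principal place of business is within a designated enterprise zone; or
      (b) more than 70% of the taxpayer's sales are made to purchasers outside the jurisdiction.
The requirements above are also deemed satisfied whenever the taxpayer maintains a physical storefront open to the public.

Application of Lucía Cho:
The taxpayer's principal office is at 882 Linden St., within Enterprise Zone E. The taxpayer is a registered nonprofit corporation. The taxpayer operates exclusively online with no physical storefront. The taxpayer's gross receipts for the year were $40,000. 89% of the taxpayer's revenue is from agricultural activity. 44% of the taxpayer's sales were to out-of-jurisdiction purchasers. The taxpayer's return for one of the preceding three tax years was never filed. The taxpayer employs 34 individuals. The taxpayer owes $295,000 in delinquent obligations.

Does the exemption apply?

No — not exempt.

(i) receipts ≤ $50,000 — met.
(ii) returns current — fails.
(a): T AND F → false.
(b) ≤ 25 employees — not satisfied.
(i) ≥80% agricultural — holds.
(ii) no delinquency — not satisfied.
(c) = T AND F = false.
(1): F OR F OR F → false.
(a) in enterprise zone — satisfied.
(b) >70% out-of-jur. sales — not met.
(2) = T OR F = true.
So Overall is not satisfied (F AND T).
Exception (has storefront) — not satisfied.
Result: main false OR exception false → false.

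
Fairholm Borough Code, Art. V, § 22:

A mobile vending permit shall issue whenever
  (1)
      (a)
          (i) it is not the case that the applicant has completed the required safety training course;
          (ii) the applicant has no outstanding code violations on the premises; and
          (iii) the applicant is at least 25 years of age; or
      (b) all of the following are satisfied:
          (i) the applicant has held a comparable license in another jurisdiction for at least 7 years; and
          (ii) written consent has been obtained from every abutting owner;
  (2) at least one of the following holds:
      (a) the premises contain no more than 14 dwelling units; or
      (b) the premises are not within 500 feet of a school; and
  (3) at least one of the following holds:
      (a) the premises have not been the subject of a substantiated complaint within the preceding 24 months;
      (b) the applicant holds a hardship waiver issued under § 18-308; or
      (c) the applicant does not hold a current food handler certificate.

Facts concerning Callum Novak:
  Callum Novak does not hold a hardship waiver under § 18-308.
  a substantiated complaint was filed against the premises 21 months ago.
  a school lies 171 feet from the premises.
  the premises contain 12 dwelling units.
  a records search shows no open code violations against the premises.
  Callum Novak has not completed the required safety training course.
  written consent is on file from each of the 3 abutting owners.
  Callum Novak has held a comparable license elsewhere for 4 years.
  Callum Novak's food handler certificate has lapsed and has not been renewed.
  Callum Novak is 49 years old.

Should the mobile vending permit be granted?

Yes — granted.

(i) not (safety training) — satisfied.
(ii) no code violations — met.
(iii) age ≥ 25 — satisfied.
(a): T AND T AND T → true.
(i) prior license ≥ 7 yr — not satisfied.
(ii) all abutters consent — met.
(b): F AND T → false.
So (1) is satisfied (T OR F).
(a) ≤ 14 units — satisfied.
(b) ≥500 ft from school — not satisfied.
(2) = T OR F = true.
(a) no complaint in 24 mo. — not met.
(b) hardship waiver — not met.
(c) not (food handler cert.) — satisfied.
(3) = F OR F OR T = true.
Overall = T AND T AND T = true.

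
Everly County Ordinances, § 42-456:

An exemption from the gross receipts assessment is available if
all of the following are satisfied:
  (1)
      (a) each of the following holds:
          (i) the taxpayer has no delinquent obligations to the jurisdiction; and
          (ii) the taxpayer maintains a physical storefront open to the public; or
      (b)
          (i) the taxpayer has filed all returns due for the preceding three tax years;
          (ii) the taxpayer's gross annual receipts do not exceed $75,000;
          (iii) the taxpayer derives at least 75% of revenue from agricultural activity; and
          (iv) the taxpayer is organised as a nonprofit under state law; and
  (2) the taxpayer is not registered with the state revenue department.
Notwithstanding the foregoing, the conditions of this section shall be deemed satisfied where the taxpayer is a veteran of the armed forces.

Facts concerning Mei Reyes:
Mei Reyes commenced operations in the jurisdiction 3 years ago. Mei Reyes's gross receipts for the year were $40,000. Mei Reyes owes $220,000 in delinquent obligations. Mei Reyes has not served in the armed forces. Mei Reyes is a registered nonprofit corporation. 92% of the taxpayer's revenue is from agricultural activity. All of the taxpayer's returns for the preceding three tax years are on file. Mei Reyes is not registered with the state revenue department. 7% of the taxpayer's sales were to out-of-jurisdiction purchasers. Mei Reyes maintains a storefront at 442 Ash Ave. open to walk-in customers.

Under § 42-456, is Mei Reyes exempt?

(i) no delinquency — not met.
(ii) has storefront — holds.
(a): F AND T → false.
(i) returns current — met.
(ii) receipts ≤ $75,000 — satisfied.
(iii) ≥75% agricultural — satisfied.
(iv) nonprofit — satisfied.
(b) = T AND T AND T AND T = true.
(1): F OR T → true.
(2) not (state-registered) — met.
So Overall is satisfied (T AND T).
Exception (veteran) — not satisfied.
Result: main true OR exception false → true.

Yes — exempt.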